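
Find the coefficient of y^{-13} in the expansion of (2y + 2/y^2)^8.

2048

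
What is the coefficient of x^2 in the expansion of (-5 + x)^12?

644531250

The general term is C(12,j)·(-5)^j·(x)^(12-j); the x^2 term has j = 10.
C(12,10) = 66.
Coefficient = C(12,10) · (-5)^10 = 66 · 9765625 = 644531250.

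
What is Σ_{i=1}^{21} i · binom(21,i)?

22020096

Differentiating (1+x)^21 and setting x=1: Σ i·C(21,i) = 21·2^20 = 22020096.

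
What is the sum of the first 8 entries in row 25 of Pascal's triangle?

1 + 25 + 300 + 2300 + 12650 + 53130 + 177100 + 480700 = 726206.

726206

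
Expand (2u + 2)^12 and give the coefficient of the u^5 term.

The general term is C(12,j)·(2u)^j·(2)^(12-j); the u^5 term has j = 5.
C(12,5) = 792.
Coefficient = C(12,5) · 2^5 · 2^7 = 792 · 32 · 128 = 3244032.

3244032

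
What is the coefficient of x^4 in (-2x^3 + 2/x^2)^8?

General term: C(8,j)·(-2x^3)^j·(2/x^2)^(8-j), with x-exponent 3j − 2(8−j) = 5j − 16.
Set 5j − 16 = 4: j = 4.
C(8,4) = 70; (-2)^4 = 16; 2^4 = 16.
Coefficient = 70 · 16 · 16 = 17920.

17920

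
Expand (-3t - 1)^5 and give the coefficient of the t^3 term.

-270

The general term is C(5,j)·(-3t)^j·(-1)^(5-j); the t^3 term has j = 3.
C(5,3) = 10.
Coefficient = C(5,3) · (-3)^3 = 10 · (-27) = -270.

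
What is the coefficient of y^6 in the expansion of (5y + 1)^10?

3281250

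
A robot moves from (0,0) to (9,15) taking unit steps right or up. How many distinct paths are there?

1307504

Each path is a sequence of 24 steps with 9 rights: C(24,9) = 1307504.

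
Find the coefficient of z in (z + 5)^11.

107421875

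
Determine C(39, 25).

C(39,25) = C(39,14) by symmetry.
C(39,14) = (39·38·37·36·35·34·33·32·31·30·29·28·27·26) / 14! = 1315041316842168115200 / 87178291200 = 15084504396.

15084504396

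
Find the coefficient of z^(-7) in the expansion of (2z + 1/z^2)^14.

439296

General term: C(14,j)·(2z)^j·(1/z^2)^(14-j), with z-exponent 1j − 2(14−j) = 3j − 28.
Set 3j − 28 = -7: j = 7.
C(14,7) = 3432; 2^7 = 128; 1^7 = 1.
Coefficient = 3432 · 128 · 1 = 439296.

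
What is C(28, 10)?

C(28,10) = (28·27·26·25·24·23·22·21·20·19) / 10! = 47621141568000 / 3628800 = 13123110.

13123110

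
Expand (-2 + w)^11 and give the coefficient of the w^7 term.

5280

The general term is C(11,j)·(-2)^j·(w)^(11-j); the w^7 term has j = 4.
C(11,4) = 330.
Coefficient = C(11,4) · (-2)^4 = 330 · 16 = 5280.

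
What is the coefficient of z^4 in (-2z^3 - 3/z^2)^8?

90720

General term: C(8,j)·(-2z^3)^j·(-3/z^2)^(8-j), with z-exponent 3j − 2(8−j) = 5j − 16.
Set 5j − 16 = 4: j = 4.
C(8,4) = 70; (-2)^4 = 16; (-3)^4 = 81.
Coefficient = 70 · 16 · 81 = 90720.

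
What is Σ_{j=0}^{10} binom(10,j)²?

By Vandermonde's identity, Σ C(10,j)² = C(20,10) = 184756.

184756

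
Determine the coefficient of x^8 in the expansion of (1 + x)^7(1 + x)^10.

24310

Coefficient of x^8 = Σ_{j} C(7,j)·C(10,8-j) for j from 0 to 7.
= 45 + 840 + 4410 + 8820 + 7350 + 2520 + 315 + 10 = 24310.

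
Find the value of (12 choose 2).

C(12,2) = (12·11) / 2! = 132 / 2 = 66.

66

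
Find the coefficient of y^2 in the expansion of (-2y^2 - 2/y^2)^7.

-4480

General term: C(7,j)·(-2y^2)^j·(-2/y^2)^(7-j), with y-exponent 2j − 2(7−j) = 4j − 14.
Set 4j − 14 = 2: j = 4.
C(7,4) = 35; (-2)^4 = 16; (-2)^3 = -8.
Coefficient = 35 · 16 · (-8) = -4480.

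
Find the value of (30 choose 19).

54627300

C(30,19) = C(30,11) by symmetry.
C(30,11) = (30·29·28·27·26·25·24·23·22·21·20) / 11! = 2180547008640000 / 39916800 = 54627300.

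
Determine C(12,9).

220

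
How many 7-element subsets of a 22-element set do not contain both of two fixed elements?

All 7-subsets: C(22,7) = 170544. Those containing both fixed elements: C(20,5) = 15504.
170544 − 15504 = 155040.

155040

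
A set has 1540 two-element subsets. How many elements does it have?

56

n(n−1)/2 = 1540 ⇒ n(n−1) = 3080. Since 56·55 = 3080, n = 56.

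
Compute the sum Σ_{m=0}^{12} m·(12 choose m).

24576

Differentiating (1+x)^12 and setting x=1: Σ m·C(12,m) = 12·2^11 = 24576.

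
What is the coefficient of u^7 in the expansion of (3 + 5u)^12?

The general term is C(12,j)·(3)^j·(5u)^(12-j); the u^7 term has j = 5.
C(12,5) = 792.
Coefficient = C(12,5) · 3^5 · 5^7 = 792 · 243 · 78125 = 15035625000.

15035625000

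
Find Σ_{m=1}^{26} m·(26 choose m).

872415232

Differentiating (1+x)^26 and setting x=1: Σ m·C(26,m) = 26·2^25 = 872415232.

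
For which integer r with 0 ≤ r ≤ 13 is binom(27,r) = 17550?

C(27,r) increases on 0 ≤ r ≤ 13. C(27,3) = 2925 and C(27,4) = 17550, so r = 4.

4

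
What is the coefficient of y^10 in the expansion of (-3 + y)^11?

-33

The general term is C(11,j)·(-3)^j·(y)^(11-j); the y^10 term has j = 1.
C(11,1) = 11.
Coefficient = C(11,1) · (-3)^1 = 11 · (-3) = -33.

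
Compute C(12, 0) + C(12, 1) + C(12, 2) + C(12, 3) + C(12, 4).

794

1 + 12 + 66 + 220 + 495 = 794.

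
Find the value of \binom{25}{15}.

3268760

C(25,15) = C(25,10) by symmetry.
C(25,10) = (25·24·23·22·21·20·19·18·17·16) / 10! = 11861676288000 / 3628800 = 3268760.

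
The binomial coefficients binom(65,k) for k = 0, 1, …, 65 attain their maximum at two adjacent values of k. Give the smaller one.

For odd n = 65, C(65,k) peaks at k = (n−1)/2 and (n+1)/2; the smaller is 32.

32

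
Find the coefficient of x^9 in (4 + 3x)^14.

40351094784

The general term is C(14,j)·(4)^j·(3x)^(14-j); the x^9 term has j = 5.
C(14,5) = 2002.
Coefficient = C(14,5) · 4^5 · 3^9 = 2002 · 1024 · 19683 = 40351094784.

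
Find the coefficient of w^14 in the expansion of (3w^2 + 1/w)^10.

295245

General term: C(10,j)·(3w^2)^j·(1/w)^(10-j), with w-exponent 2j − 1(10−j) = 3j − 10.
Set 3j − 10 = 14: j = 8.
C(10,8) = 45; 3^8 = 6561; 1^2 = 1.
Coefficient = 45 · 6561 · 1 = 295245.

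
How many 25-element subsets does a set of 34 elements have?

C(34,25) = C(34,9) by symmetry.
C(34,9) = (34·33·32·31·30·29·28·27·26) / 9! = 19033511777280 / 362880 = 52451256.

52451256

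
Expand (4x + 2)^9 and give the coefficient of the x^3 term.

344064

The general term is C(9,j)·(4x)^j·(2)^(9-j); the x^3 term has j = 3.
C(9,3) = 84.
Coefficient = C(9,3) · 4^3 · 2^6 = 84 · 64 · 64 = 344064.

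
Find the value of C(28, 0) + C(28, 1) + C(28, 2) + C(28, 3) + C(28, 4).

1 + 28 + 378 + 3276 + 20475 = 24158.

24158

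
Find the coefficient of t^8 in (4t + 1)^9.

589824

The general term is C(9,j)·(4t)^j·(1)^(9-j); the t^8 term has j = 8.
C(9,8) = 9.
Coefficient = C(9,8) · 4^8 = 9 · 65536 = 589824.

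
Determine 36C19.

8597496600

C(36,19) = C(36,17) by symmetry.
C(36,17) = (36·35·34·33·32·31·30·29·28·27·26·25·24·23·22·21·20) / 17! = 3058021453718104473600000 / 355687428096000 = 8597496600.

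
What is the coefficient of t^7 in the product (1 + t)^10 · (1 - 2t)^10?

Coefficient of t^7 = Σ_{j} C(10,j)·1^j·C(10,7-j)·(-2)^(7-j) for j from 0 to 7.
= (-15360) + 134400 + (-362880) + 403200 + (-201600) + 45360 + (-4200) + 120 = -960.

-960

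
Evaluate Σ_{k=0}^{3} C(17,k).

1 + 17 + 136 + 680 = 834.

834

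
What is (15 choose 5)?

3003

C(15,5) = (15·14·13·12·11) / 5! = 360360 / 120 = 3003.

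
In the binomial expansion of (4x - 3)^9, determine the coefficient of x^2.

-1259712

The general term is C(9,j)·(4x)^j·(-3)^(9-j); the x^2 term has j = 2.
C(9,2) = 36.
Coefficient = C(9,2) · 4^2 · (-3)^7 = 36 · 16 · (-2187) = -1259712.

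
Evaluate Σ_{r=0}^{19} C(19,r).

The entries of row 19 sum to 2^19 = 524288.

524288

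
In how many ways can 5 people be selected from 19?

11628

This is C(19,5) = 11628.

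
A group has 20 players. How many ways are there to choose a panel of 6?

38760

This is C(20,6) = 38760.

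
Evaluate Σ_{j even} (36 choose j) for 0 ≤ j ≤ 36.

34359738368

Half of (1+1)^36 + (1−1)^36 gives the even-index sum: 2^35 = 34359738368.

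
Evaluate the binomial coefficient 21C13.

203490

C(21,13) = C(21,8) by symmetry.
C(21,8) = (21·20·19·18·17·16·15·14) / 8! = 8204716800 / 40320 = 203490.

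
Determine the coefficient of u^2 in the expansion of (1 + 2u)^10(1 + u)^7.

Coefficient of u^2 = Σ_{j} C(10,j)·2^j·C(7,2-j)·1^(2-j) for j from 0 to 2.
= 21 + 140 + 180 = 341.

341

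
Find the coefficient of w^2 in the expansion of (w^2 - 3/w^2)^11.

-112266

General term: C(11,j)·(w^2)^j·(-3/w^2)^(11-j), with w-exponent 2j − 2(11−j) = 4j − 22.
Set 4j − 22 = 2: j = 6.
C(11,6) = 462; 1^6 = 1; (-3)^5 = -243.
Coefficient = 462 · 1 · (-243) = -112266.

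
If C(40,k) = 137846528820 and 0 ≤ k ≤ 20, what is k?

C(40,k) increases on 0 ≤ k ≤ 20. C(40,19) = 131282408400 and C(40,20) = 137846528820, so k = 20.

20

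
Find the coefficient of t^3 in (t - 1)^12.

-220

The general term is C(12,j)·(t)^j·(-1)^(12-j); the t^3 term has j = 3.
C(12,3) = 220.
Coefficient = C(12,3) · (-1)^9 = 220 · (-1) = -220.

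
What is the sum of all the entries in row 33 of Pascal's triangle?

8589934592

Setting x = 1 in (1+x)^33 gives Σ C(33,j) = 2^33 = 8589934592.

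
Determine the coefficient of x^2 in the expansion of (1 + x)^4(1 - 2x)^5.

6

Coefficient of x^2 = Σ_{j} C(4,j)·1^j·C(5,2-j)·(-2)^(2-j) for j from 0 to 2.
= 40 + (-40) + 6 = 6.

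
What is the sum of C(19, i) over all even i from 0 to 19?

Even-i terms of row 19 sum to 2^18 = 262144.

262144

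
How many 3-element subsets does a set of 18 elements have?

C(18,3) = (18·17·16) / 3! = 4896 / 6 = 816.

816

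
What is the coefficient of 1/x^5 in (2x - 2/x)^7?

896

General term: C(7,j)·(2x)^j·(-2/x)^(7-j), with x-exponent 1j − 1(7−j) = 2j − 7.
Set 2j − 7 = -5: j = 1.
C(7,1) = 7; 2^1 = 2; (-2)^6 = 64.
Coefficient = 7 · 2 · 64 = 896.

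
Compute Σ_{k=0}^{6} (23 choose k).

145499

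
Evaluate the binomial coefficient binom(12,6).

924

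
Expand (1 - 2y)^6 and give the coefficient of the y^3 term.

The general term is C(6,j)·(1)^j·(-2y)^(6-j); the y^3 term has j = 3.
C(6,3) = 20.
Coefficient = C(6,3) · (-2)^3 = 20 · (-8) = -160.

-160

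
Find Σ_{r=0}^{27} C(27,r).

The entries of row 27 sum to 2^27 = 134217728.

134217728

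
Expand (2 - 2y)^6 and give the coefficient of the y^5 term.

-384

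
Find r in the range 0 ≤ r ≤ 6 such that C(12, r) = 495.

4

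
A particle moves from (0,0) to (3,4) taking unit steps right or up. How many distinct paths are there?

35

Each path is a sequence of 7 steps with 3 rights: C(7,3) = 35.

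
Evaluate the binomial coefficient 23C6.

100947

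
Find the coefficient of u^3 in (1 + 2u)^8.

448

The general term is C(8,j)·(1)^j·(2u)^(8-j); the u^3 term has j = 5.
C(8,5) = 56.
Coefficient = C(8,5) · 2^3 = 56 · 8 = 448.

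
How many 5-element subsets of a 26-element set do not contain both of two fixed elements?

63756

All 5-subsets: C(26,5) = 65780. Those containing both fixed elements: C(24,3) = 2024.
65780 − 2024 = 63756.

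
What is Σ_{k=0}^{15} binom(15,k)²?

By Vandermonde's identity, Σ C(15,k)² = C(30,15) = 155117520.

155117520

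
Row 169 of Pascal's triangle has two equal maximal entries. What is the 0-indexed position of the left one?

84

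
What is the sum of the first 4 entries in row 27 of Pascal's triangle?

3304

1 + 27 + 351 + 2925 = 3304.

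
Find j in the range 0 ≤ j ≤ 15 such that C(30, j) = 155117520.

C(30,j) increases on 0 ≤ j ≤ 15. C(30,14) = 145422675 and C(30,15) = 155117520, so j = 15.

15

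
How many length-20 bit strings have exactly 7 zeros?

77520

Choose the 7 positions: C(20,7) = 77520.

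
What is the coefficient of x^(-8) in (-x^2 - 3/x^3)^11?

General term: C(11,j)·(-x^2)^j·(-3/x^3)^(11-j), with x-exponent 2j − 3(11−j) = 5j − 33.
Set 5j − 33 = -8: j = 5.
C(11,5) = 462; (-1)^5 = -1; (-3)^6 = 729.
Coefficient = 462 · (-1) · 729 = -336798.

-336798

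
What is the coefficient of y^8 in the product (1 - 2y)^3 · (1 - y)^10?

Coefficient of y^8 = Σ_{j} C(3,j)·(-2)^j·C(10,8-j)·(-1)^(8-j) for j from 0 to 3.
= 45 + 720 + 2520 + 2016 = 5301.

5301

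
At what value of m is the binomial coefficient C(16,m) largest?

8

C(16,m) is maximized at m = 16/2 = 8.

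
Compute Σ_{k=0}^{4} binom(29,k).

27841

1 + 29 + 406 + 3654 + 23751 = 27841.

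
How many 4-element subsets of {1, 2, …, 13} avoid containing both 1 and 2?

All 4-subsets: C(13,4) = 715. Those containing both fixed elements: C(11,2) = 55.
715 − 55 = 660.

660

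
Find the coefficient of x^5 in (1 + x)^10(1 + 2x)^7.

32144

Coefficient of x^5 = Σ_{j} C(10,j)·1^j·C(7,5-j)·2^(5-j) for j from 0 to 5.
= 672 + 5600 + 12600 + 10080 + 2940 + 252 = 32144.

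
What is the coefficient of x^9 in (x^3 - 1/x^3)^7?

General term: C(7,j)·(x^3)^j·(-1/x^3)^(7-j), with x-exponent 3j − 3(7−j) = 6j − 21.
Set 6j − 21 = 9: j = 5.
C(7,5) = 21; 1^5 = 1; (-1)^2 = 1.
Coefficient = 21 · 1 · 1 = 21.

21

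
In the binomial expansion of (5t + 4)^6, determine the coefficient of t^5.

75000

The general term is C(6,j)·(5t)^j·(4)^(6-j); the t^5 term has j = 5.
C(6,5) = 6.
Coefficient = C(6,5) · 5^5 · 4^1 = 6 · 3125 · 4 = 75000.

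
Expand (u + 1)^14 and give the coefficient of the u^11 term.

The general term is C(14,j)·(u)^j·(1)^(14-j); the u^11 term has j = 11.
C(14,11) = 364.
Coefficient = C(14,11) = 364.

364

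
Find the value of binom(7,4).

C(7,4) = C(7,3) by symmetry.
C(7,3) = (7·6·5) / 3! = 210 / 6 = 35.

35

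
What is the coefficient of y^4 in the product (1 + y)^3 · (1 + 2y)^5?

450

Coefficient of y^4 = Σ_{j} C(3,j)·1^j·C(5,4-j)·2^(4-j) for j from 0 to 3.
= 80 + 240 + 120 + 10 = 450.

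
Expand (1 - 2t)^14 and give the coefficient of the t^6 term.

The general term is C(14,j)·(1)^j·(-2t)^(14-j); the t^6 term has j = 8.
C(14,8) = 3003.
Coefficient = C(14,8) · (-2)^6 = 3003 · 64 = 192192.

192192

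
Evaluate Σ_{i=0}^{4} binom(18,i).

1 + 18 + 153 + 816 + 3060 = 4048.

4048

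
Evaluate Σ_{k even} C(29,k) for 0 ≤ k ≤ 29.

268435456

Half of (1+1)^29 + (1−1)^29 gives the even-index sum: 2^28 = 268435456.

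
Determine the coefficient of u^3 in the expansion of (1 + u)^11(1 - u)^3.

Coefficient of u^3 = Σ_{j} C(11,j)·1^j·C(3,3-j)·(-1)^(3-j) for j from 0 to 3.
= (-1) + 33 + (-165) + 165 = 32.

32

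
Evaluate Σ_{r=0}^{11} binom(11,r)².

By Vandermonde's identity, Σ C(11,r)² = C(22,11) = 705432.

705432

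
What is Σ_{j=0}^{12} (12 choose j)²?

Σ C(12,j)² is the coefficient of x^12 in (1+x)^12(1+x)^12 = (1+x)^24, i.e. C(24,12) = 2704156.

2704156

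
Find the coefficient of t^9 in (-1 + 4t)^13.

The general term is C(13,j)·(-1)^j·(4t)^(13-j); the t^9 term has j = 4.
C(13,4) = 715.
Coefficient = C(13,4) · 4^9 = 715 · 262144 = 187432960.

187432960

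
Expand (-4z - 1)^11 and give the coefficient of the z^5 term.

-473088

The general term is C(11,j)·(-4z)^j·(-1)^(11-j); the z^5 term has j = 5.
C(11,5) = 462.
Coefficient = C(11,5) · (-4)^5 = 462 · (-1024) = -473088.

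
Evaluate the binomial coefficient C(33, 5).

237336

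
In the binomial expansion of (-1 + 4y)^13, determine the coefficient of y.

52

The general term is C(13,j)·(-1)^j·(4y)^(13-j); the y^1 term has j = 12.
C(13,12) = 13.
Coefficient = C(13,12) · 4^1 = 13 · 4 = 52.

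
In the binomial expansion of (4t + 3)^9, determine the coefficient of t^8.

The general term is C(9,j)·(4t)^j·(3)^(9-j); the t^8 term has j = 8.
C(9,8) = 9.
Coefficient = C(9,8) · 4^8 · 3^1 = 9 · 65536 · 3 = 1769472.

1769472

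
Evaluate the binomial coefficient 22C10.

646646

C(22,10) = (22·21·20·19·18·17·16·15·14·13) / 10! = 2346549004800 / 3628800 = 646646.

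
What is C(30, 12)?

C(30,12) = (30·29·28·27·26·25·24·23·22·21·20·19) / 12! = 41430393164160000 / 479001600 = 86493225.

86493225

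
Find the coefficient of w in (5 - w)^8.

The general term is C(8,j)·(5)^j·(-w)^(8-j); the w^1 term has j = 7.
C(8,7) = 8.
Coefficient = C(8,7) · 5^7 · (-1)^1 = 8 · 78125 · (-1) = -625000.

-625000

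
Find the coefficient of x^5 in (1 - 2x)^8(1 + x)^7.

21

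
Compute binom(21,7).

C(21,7) = (21·20·19·18·17·16·15) / 7! = 586051200 / 5040 = 116280.

116280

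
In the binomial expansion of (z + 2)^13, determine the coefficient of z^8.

The general term is C(13,j)·(z)^j·(2)^(13-j); the z^8 term has j = 8.
C(13,8) = 1287.
Coefficient = C(13,8) · 2^5 = 1287 · 32 = 41184.

41184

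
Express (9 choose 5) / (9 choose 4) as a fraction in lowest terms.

C(n,k+1)/C(n,k) = (n−k)/(k+1) = (9−4)/(4+1) = 5/5 = 1.

1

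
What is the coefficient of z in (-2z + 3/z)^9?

-326592

General term: C(9,j)·(-2z)^j·(3/z)^(9-j), with z-exponent 1j − 1(9−j) = 2j − 9.
Set 2j − 9 = 1: j = 5.
C(9,5) = 126; (-2)^5 = -32; 3^4 = 81.
Coefficient = 126 · (-32) · 81 = -326592.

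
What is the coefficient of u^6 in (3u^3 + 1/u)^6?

540

General term: C(6,j)·(3u^3)^j·(1/u)^(6-j), with u-exponent 3j − 1(6−j) = 4j − 6.
Set 4j − 6 = 6: j = 3.
C(6,3) = 20; 3^3 = 27; 1^3 = 1.
Coefficient = 20 · 27 · 1 = 540.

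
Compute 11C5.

462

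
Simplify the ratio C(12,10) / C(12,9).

C(n,k+1)/C(n,k) = (n−k)/(k+1) = (12−9)/(9+1) = 3/10.

3/10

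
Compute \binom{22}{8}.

319770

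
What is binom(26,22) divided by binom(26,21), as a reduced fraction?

5/22

C(n,k+1)/C(n,k) = (n−k)/(k+1) = (26−21)/(21+1) = 5/22.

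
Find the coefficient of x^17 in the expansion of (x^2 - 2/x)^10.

-20

General term: C(10,j)·(x^2)^j·(-2/x)^(10-j), with x-exponent 2j − 1(10−j) = 3j − 10.
Set 3j − 10 = 17: j = 9.
C(10,9) = 10; 1^9 = 1; (-2)^1 = -2.
Coefficient = 10 · 1 · (-2) = -20.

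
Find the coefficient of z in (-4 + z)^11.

11534336

The general term is C(11,j)·(-4)^j·(z)^(11-j); the z^1 term has j = 10.
C(11,10) = 11.
Coefficient = C(11,10) · (-4)^10 = 11 · 1048576 = 11534336.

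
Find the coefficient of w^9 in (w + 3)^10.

30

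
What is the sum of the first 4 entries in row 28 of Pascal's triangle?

1 + 28 + 378 + 3276 = 3683.

3683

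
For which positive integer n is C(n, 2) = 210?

21

n(n−1)/2 = 210 ⇒ n(n−1) = 420. Since 21·20 = 420, n = 21.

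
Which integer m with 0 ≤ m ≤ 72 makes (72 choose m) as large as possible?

C(72,m) is maximized at m = 72/2 = 36.

36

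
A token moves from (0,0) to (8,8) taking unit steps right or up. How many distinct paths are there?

Each path is a sequence of 16 steps with 8 rights: C(16,8) = 12870.

12870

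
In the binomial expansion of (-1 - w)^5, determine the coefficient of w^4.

-5

The general term is C(5,j)·(-1)^j·(-w)^(5-j); the w^4 term has j = 1.
C(5,1) = 5.
Coefficient = C(5,1) · (-1)^1 = 5 · (-1) = -5.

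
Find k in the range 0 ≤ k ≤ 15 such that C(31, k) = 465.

2

C(31,k) increases on 0 ≤ k ≤ 15. C(31,1) = 31 and C(31,2) = 465, so k = 2.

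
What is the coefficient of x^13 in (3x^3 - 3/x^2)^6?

General term: C(6,j)·(3x^3)^j·(-3/x^2)^(6-j), with x-exponent 3j − 2(6−j) = 5j − 12.
Set 5j − 12 = 13: j = 5.
C(6,5) = 6; 3^5 = 243; (-3)^1 = -3.
Coefficient = 6 · 243 · (-3) = -4374.

-4374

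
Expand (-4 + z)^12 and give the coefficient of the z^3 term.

The general term is C(12,j)·(-4)^j·(z)^(12-j); the z^3 term has j = 9.
C(12,9) = 220.
Coefficient = C(12,9) · (-4)^9 = 220 · (-262144) = -57671680.

-57671680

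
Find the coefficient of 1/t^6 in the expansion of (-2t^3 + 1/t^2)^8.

112

General term: C(8,j)·(-2t^3)^j·(1/t^2)^(8-j), with t-exponent 3j − 2(8−j) = 5j − 16.
Set 5j − 16 = -6: j = 2.
C(8,2) = 28; (-2)^2 = 4; 1^6 = 1.
Coefficient = 28 · 4 · 1 = 112.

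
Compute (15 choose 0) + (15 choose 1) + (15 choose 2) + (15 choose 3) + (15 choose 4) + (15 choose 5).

1 + 15 + 105 + 455 + 1365 + 3003 = 4944.

4944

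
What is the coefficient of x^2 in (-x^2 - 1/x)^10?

210

General term: C(10,j)·(-x^2)^j·(-1/x)^(10-j), with x-exponent 2j − 1(10−j) = 3j − 10.
Set 3j − 10 = 2: j = 4.
C(10,4) = 210; (-1)^4 = 1; (-1)^6 = 1.
Coefficient = 210 · 1 · 1 = 210.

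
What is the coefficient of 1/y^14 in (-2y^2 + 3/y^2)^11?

4330260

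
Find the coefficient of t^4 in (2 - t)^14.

1025024

The general term is C(14,j)·(2)^j·(-t)^(14-j); the t^4 term has j = 10.
C(14,10) = 1001.
Coefficient = C(14,10) · 2^10 = 1001 · 1024 = 1025024.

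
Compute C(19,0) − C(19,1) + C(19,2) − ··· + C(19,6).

18564

The partial alternating sum Σ_{k=0}^{6} (−1)^k C(19,k) = (−1)^6 C(18,6) = 18564.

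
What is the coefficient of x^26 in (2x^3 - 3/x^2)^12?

General term: C(12,j)·(2x^3)^j·(-3/x^2)^(12-j), with x-exponent 3j − 2(12−j) = 5j − 24.
Set 5j − 24 = 26: j = 10.
C(12,10) = 66; 2^10 = 1024; (-3)^2 = 9.
Coefficient = 66 · 1024 · 9 = 608256.

608256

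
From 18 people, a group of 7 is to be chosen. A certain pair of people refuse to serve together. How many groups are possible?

27456

All 7-subsets: C(18,7) = 31824. Those containing both fixed elements: C(16,5) = 4368.
31824 − 4368 = 27456.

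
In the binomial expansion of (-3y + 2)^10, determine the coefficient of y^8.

1180980

The general term is C(10,j)·(-3y)^j·(2)^(10-j); the y^8 term has j = 8.
C(10,8) = 45.
Coefficient = C(10,8) · (-3)^8 · 2^2 = 45 · 6561 · 4 = 1180980.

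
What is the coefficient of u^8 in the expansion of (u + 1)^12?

495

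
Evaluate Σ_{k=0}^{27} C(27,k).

134217728

The entries of row 27 sum to 2^27 = 134217728.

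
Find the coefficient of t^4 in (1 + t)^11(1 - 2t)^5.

80

Coefficient of t^4 = Σ_{j} C(11,j)·1^j·C(5,4-j)·(-2)^(4-j) for j from 0 to 4.
= 80 + (-880) + 2200 + (-1650) + 330 = 80.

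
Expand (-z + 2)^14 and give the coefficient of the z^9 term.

-64064

The general term is C(14,j)·(-z)^j·(2)^(14-j); the z^9 term has j = 9.
C(14,9) = 2002.
Coefficient = C(14,9) · (-1)^9 · 2^5 = 2002 · (-1) · 32 = -64064.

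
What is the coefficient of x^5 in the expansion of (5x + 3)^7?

The general term is C(7,j)·(5x)^j·(3)^(7-j); the x^5 term has j = 5.
C(7,5) = 21.
Coefficient = C(7,5) · 5^5 · 3^2 = 21 · 3125 · 9 = 590625.

590625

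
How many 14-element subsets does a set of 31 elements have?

265182525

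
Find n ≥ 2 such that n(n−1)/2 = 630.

36

n(n−1)/2 = 630 ⇒ n(n−1) = 1260. Since 36·35 = 1260, n = 36.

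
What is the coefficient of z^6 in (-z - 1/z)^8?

8

General term: C(8,j)·(-z)^j·(-1/z)^(8-j), with z-exponent 1j − 1(8−j) = 2j − 8.
Set 2j − 8 = 6: j = 7.
C(8,7) = 8; (-1)^7 = -1; (-1)^1 = -1.
Coefficient = 8 · (-1) · (-1) = 8.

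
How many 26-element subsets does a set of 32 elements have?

906192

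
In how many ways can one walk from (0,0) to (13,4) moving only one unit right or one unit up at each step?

2380

Each path is a sequence of 17 steps with 13 rights: C(17,13) = 2380.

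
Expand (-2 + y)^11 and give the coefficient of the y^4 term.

The general term is C(11,j)·(-2)^j·(y)^(11-j); the y^4 term has j = 7.
C(11,7) = 330.
Coefficient = C(11,7) · (-2)^7 = 330 · (-128) = -42240.

-42240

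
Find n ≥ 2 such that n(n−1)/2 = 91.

n(n−1)/2 = 91 ⇒ n(n−1) = 182. Since 14·13 = 182, n = 14.

14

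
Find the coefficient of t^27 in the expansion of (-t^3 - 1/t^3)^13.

-78

General term: C(13,j)·(-t^3)^j·(-1/t^3)^(13-j), with t-exponent 3j − 3(13−j) = 6j − 39.
Set 6j − 39 = 27: j = 11.
C(13,11) = 78; (-1)^11 = -1; (-1)^2 = 1.
Coefficient = 78 · (-1) · 1 = -78.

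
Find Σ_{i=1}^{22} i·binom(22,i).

46137344

Differentiating (1+x)^22 and setting x=1: Σ i·C(22,i) = 22·2^21 = 46137344.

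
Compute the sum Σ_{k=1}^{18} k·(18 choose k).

2359296

Differentiating (1+x)^18 and setting x=1: Σ k·C(18,k) = 18·2^17 = 2359296.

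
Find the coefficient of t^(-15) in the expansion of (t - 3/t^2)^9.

General term: C(9,j)·(t)^j·(-3/t^2)^(9-j), with t-exponent 1j − 2(9−j) = 3j − 18.
Set 3j − 18 = -15: j = 1.
C(9,1) = 9; 1^1 = 1; (-3)^8 = 6561.
Coefficient = 9 · 1 · 6561 = 59049.

59049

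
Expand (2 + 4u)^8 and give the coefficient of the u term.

The general term is C(8,j)·(2)^j·(4u)^(8-j); the u^1 term has j = 7.
C(8,7) = 8.
Coefficient = C(8,7) · 2^7 · 4^1 = 8 · 128 · 4 = 4096.

4096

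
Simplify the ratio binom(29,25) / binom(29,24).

1/5

C(n,k+1)/C(n,k) = (n−k)/(k+1) = (29−24)/(24+1) = 5/25 = 1/5.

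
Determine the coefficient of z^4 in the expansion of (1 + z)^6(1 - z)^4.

2

Coefficient of z^4 = Σ_{j} C(6,j)·1^j·C(4,4-j)·(-1)^(4-j) for j from 0 to 4.
= 1 + (-24) + 90 + (-80) + 15 = 2.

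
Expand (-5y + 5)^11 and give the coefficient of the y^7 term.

-16113281250

The general term is C(11,j)·(-5y)^j·(5)^(11-j); the y^7 term has j = 7.
C(11,7) = 330.
Coefficient = C(11,7) · (-5)^7 · 5^4 = 330 · (-78125) · 625 = -16113281250.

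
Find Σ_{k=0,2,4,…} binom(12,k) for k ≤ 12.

Even-k terms of row 12 sum to 2^11 = 2048.

2048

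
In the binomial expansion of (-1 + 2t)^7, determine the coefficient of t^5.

The general term is C(7,j)·(-1)^j·(2t)^(7-j); the t^5 term has j = 2.
C(7,2) = 21.
Coefficient = C(7,2) · 2^5 = 21 · 32 = 672.

672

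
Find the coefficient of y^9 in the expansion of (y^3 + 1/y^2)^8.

General term: C(8,j)·(y^3)^j·(1/y^2)^(8-j), with y-exponent 3j − 2(8−j) = 5j − 16.
Set 5j − 16 = 9: j = 5.
C(8,5) = 56; 1^5 = 1; 1^3 = 1.
Coefficient = 56 · 1 · 1 = 56.

56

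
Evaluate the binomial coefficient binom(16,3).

560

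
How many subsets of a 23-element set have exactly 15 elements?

490314

Choose the 15 positions: C(23,15) = 490314.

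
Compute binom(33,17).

C(33,17) = C(33,16) by symmetry.
C(33,16) = (33·32·31·30·29·28·27·26·25·24·23·22·21·20·19·18) / 16! = 24412776311194951680000 / 20922789888000 = 1166803110.

1166803110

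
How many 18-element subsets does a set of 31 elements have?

C(31,18) = C(31,13) by symmetry.
C(31,13) = (31·30·29·28·27·26·25·24·23·22·21·20·19) / 13! = 1284342188088960000 / 6227020800 = 206253075.

206253075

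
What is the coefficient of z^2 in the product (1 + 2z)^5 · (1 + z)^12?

226

Coefficient of z^2 = Σ_{j} C(5,j)·2^j·C(12,2-j)·1^(2-j) for j from 0 to 2.
= 66 + 120 + 40 = 226.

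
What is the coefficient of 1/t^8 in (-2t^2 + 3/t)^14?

193444524

General term: C(14,j)·(-2t^2)^j·(3/t)^(14-j), with t-exponent 2j − 1(14−j) = 3j − 14.
Set 3j − 14 = -8: j = 2.
C(14,2) = 91; (-2)^2 = 4; 3^12 = 531441.
Coefficient = 91 · 4 · 531441 = 193444524.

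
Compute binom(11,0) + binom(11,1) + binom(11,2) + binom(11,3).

1 + 11 + 55 + 165 = 232.

232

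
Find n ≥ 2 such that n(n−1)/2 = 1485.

55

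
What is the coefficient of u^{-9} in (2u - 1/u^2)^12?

-25344

General term: C(12,j)·(2u)^j·(-1/u^2)^(12-j), with u-exponent 1j − 2(12−j) = 3j − 24.
Set 3j − 24 = -9: j = 5.
C(12,5) = 792; 2^5 = 32; (-1)^7 = -1.
Coefficient = 792 · 32 · (-1) = -25344.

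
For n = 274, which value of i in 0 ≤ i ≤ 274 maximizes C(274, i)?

137

C(274,i) is maximized at i = 274/2 = 137.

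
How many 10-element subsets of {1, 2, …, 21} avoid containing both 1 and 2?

277134

All 10-subsets: C(21,10) = 352716. Those containing both fixed elements: C(19,8) = 75582.
352716 − 75582 = 277134.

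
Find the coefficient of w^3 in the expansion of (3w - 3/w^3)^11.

General term: C(11,j)·(3w)^j·(-3/w^3)^(11-j), with w-exponent 1j − 3(11−j) = 4j − 33.
Set 4j − 33 = 3: j = 9.
C(11,9) = 55; 3^9 = 19683; (-3)^2 = 9.
Coefficient = 55 · 19683 · 9 = 9743085.

9743085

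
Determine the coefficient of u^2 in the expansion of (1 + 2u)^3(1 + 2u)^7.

(1 + 2u)^3(1 + 2u)^7 = (1 + 2u)^10, so the coefficient of u^2 is C(10,2)·2^2 = 45·4 = 180.

180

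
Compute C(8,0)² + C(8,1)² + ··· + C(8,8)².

Σ C(8,r)² is the coefficient of x^8 in (1+x)^8(1+x)^8 = (1+x)^16, i.e. C(16,8) = 12870.

12870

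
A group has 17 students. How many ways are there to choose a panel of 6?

12376

This is C(17,6) = 12376.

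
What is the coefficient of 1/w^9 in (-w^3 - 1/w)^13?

General term: C(13,j)·(-w^3)^j·(-1/w)^(13-j), with w-exponent 3j − 1(13−j) = 4j − 13.
Set 4j − 13 = -9: j = 1.
C(13,1) = 13; (-1)^1 = -1; (-1)^12 = 1.
Coefficient = 13 · (-1) · 1 = -13.

-13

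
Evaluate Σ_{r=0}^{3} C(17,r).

834

1 + 17 + 136 + 680 = 834.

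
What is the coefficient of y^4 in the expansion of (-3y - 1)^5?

The general term is C(5,j)·(-3y)^j·(-1)^(5-j); the y^4 term has j = 4.
C(5,4) = 5.
Coefficient = C(5,4) · (-3)^4 · (-1)^1 = 5 · 81 · (-1) = -405.

-405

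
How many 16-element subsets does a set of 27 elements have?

13037895

C(27,16) = C(27,11) by symmetry.
C(27,11) = (27·26·25·24·23·22·21·20·19·18·17) / 11! = 520431047136000 / 39916800 = 13037895.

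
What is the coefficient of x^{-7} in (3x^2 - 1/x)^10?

General term: C(10,j)·(3x^2)^j·(-1/x)^(10-j), with x-exponent 2j − 1(10−j) = 3j − 10.
Set 3j − 10 = -7: j = 1.
C(10,1) = 10; 3^1 = 3; (-1)^9 = -1.
Coefficient = 10 · 3 · (-1) = -30.

-30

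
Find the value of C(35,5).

324632

C(35,5) = (35·34·33·32·31) / 5! = 38955840 / 120 = 324632.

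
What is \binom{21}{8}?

203490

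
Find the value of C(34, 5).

C(34,5) = (34·33·32·31·30) / 5! = 33390720 / 120 = 278256.

278256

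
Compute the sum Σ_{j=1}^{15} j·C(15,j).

Since j·C(15,j) = 15·C(14,j−1), the sum is 15·2^14 = 15·16384 = 245760.

245760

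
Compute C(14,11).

364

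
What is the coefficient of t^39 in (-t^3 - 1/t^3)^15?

-15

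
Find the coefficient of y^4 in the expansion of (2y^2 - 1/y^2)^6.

General term: C(6,j)·(2y^2)^j·(-1/y^2)^(6-j), with y-exponent 2j − 2(6−j) = 4j − 12.
Set 4j − 12 = 4: j = 4.
C(6,4) = 15; 2^4 = 16; (-1)^2 = 1.
Coefficient = 15 · 16 · 1 = 240.

240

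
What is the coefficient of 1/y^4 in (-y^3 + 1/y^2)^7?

21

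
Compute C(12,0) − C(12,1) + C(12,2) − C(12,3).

The partial alternating sum Σ_{k=0}^{3} (−1)^k C(12,k) = (−1)^3 C(11,3) = -165.

-165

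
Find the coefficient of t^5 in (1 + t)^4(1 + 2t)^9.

Coefficient of t^5 = Σ_{j} C(4,j)·1^j·C(9,5-j)·2^(5-j) for j from 0 to 4.
= 4032 + 8064 + 4032 + 576 + 18 = 16722.

16722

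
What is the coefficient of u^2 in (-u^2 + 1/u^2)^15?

General term: C(15,j)·(-u^2)^j·(1/u^2)^(15-j), with u-exponent 2j − 2(15−j) = 4j − 30.
Set 4j − 30 = 2: j = 8.
C(15,8) = 6435; (-1)^8 = 1; 1^7 = 1.
Coefficient = 6435 · 1 · 1 = 6435.

6435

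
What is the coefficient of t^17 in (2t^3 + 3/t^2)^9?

41472

General term: C(9,j)·(2t^3)^j·(3/t^2)^(9-j), with t-exponent 3j − 2(9−j) = 5j − 18.
Set 5j − 18 = 17: j = 7.
C(9,7) = 36; 2^7 = 128; 3^2 = 9.
Coefficient = 36 · 128 · 9 = 41472.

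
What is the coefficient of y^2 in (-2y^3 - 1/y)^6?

General term: C(6,j)·(-2y^3)^j·(-1/y)^(6-j), with y-exponent 3j − 1(6−j) = 4j − 6.
Set 4j − 6 = 2: j = 2.
C(6,2) = 15; (-2)^2 = 4; (-1)^4 = 1.
Coefficient = 15 · 4 · 1 = 60.

60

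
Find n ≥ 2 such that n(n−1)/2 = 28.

8

n(n−1)/2 = 28 ⇒ n(n−1) = 56. Since 8·7 = 56, n = 8.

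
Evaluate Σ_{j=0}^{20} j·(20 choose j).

Since j·C(20,j) = 20·C(19,j−1), the sum is 20·2^19 = 20·524288 = 10485760.

10485760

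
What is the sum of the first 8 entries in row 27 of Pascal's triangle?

1285624

1 + 27 + 351 + 2925 + 17550 + 80730 + 296010 + 888030 = 1285624.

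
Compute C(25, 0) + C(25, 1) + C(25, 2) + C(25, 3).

2626

1 + 25 + 300 + 2300 = 2626.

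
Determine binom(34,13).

C(34,13) = (34·33·32·31·30·29·28·27·26·25·24·23·22) / 13! = 5778574175582208000 / 6227020800 = 927983760.

927983760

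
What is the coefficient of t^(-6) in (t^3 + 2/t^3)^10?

General term: C(10,j)·(t^3)^j·(2/t^3)^(10-j), with t-exponent 3j − 3(10−j) = 6j − 30.
Set 6j − 30 = -6: j = 4.
C(10,4) = 210; 1^4 = 1; 2^6 = 64.
Coefficient = 210 · 1 · 64 = 13440.

13440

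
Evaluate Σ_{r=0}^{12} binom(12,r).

The entries of row 12 sum to 2^12 = 4096.

4096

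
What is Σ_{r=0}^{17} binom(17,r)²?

Σ C(17,r)² is the coefficient of x^17 in (1+x)^17(1+x)^17 = (1+x)^34, i.e. C(34,17) = 2333606220.

2333606220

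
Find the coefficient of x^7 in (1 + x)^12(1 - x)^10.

Coefficient of x^7 = Σ_{j} C(12,j)·1^j·C(10,7-j)·(-1)^(7-j) for j from 0 to 7.
= (-120) + 2520 + (-16632) + 46200 + (-59400) + 35640 + (-9240) + 792 = -240.

-240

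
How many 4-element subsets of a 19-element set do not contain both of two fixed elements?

3740

All 4-subsets: C(19,4) = 3876. Those containing both fixed elements: C(17,2) = 136.
3876 − 136 = 3740.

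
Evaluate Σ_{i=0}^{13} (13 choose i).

The entries of row 13 sum to 2^13 = 8192.

8192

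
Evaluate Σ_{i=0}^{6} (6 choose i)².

By Vandermonde's identity, Σ C(6,i)² = C(12,6) = 924.

924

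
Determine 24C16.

C(24,16) = C(24,8) by symmetry.
C(24,8) = (24·23·22·21·20·19·18·17) / 8! = 29654190720 / 40320 = 735471.

735471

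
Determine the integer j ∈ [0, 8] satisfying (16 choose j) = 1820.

4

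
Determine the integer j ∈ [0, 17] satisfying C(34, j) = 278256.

C(34,j) increases on 0 ≤ j ≤ 17. C(34,4) = 46376 and C(34,5) = 278256, so j = 5.

5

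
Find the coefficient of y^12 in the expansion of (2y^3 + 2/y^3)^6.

General term: C(6,j)·(2y^3)^j·(2/y^3)^(6-j), with y-exponent 3j − 3(6−j) = 6j − 18.
Set 6j − 18 = 12: j = 5.
C(6,5) = 6; 2^5 = 32; 2^1 = 2.
Coefficient = 6 · 32 · 2 = 384.

384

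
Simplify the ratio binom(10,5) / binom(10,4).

C(n,k+1)/C(n,k) = (n−k)/(k+1) = (10−4)/(4+1) = 6/5.

6/5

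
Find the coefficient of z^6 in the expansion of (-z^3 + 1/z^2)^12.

General term: C(12,j)·(-z^3)^j·(1/z^2)^(12-j), with z-exponent 3j − 2(12−j) = 5j − 24.
Set 5j − 24 = 6: j = 6.
C(12,6) = 924; (-1)^6 = 1; 1^6 = 1.
Coefficient = 924 · 1 · 1 = 924.

924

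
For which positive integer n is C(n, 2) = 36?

n(n−1)/2 = 36 ⇒ n(n−1) = 72. Since 9·8 = 72, n = 9.

9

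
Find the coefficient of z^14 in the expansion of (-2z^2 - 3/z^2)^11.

-253440

General term: C(11,j)·(-2z^2)^j·(-3/z^2)^(11-j), with z-exponent 2j − 2(11−j) = 4j − 22.
Set 4j − 22 = 14: j = 9.
C(11,9) = 55; (-2)^9 = -512; (-3)^2 = 9.
Coefficient = 55 · (-512) · 9 = -253440.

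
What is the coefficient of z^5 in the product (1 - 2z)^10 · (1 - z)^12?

Coefficient of z^5 = Σ_{j} C(10,j)·(-2)^j·C(12,5-j)·(-1)^(5-j) for j from 0 to 5.
= (-792) + (-9900) + (-39600) + (-63360) + (-40320) + (-8064) = -162036.

-162036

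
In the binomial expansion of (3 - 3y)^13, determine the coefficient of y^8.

2051893701

The general term is C(13,j)·(3)^j·(-3y)^(13-j); the y^8 term has j = 5.
C(13,5) = 1287.
Coefficient = C(13,5) · 3^5 · (-3)^8 = 1287 · 243 · 6561 = 2051893701.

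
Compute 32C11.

C(32,11) = (32·31·30·29·28·27·26·25·24·23·22) / 11! = 5150244363264000 / 39916800 = 129024480.

129024480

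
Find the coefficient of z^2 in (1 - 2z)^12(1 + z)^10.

69

Coefficient of z^2 = Σ_{j} C(12,j)·(-2)^j·C(10,2-j)·1^(2-j) for j from 0 to 2.
= 45 + (-240) + 264 = 69.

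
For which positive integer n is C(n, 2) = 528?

n(n−1)/2 = 528 ⇒ n(n−1) = 1056. Since 33·32 = 1056, n = 33.

33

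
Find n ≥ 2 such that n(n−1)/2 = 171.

19

n(n−1)/2 = 171 ⇒ n(n−1) = 342. Since 19·18 = 342, n = 19.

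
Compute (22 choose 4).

7315

C(22,4) = (22·21·20·19) / 4! = 175560 / 24 = 7315.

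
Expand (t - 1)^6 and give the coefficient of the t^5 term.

-6

The general term is C(6,j)·(t)^j·(-1)^(6-j); the t^5 term has j = 5.
C(6,5) = 6.
Coefficient = C(6,5) · (-1)^1 = 6 · (-1) = -6.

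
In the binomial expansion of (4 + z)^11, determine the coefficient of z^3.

10813440

The general term is C(11,j)·(4)^j·(z)^(11-j); the z^3 term has j = 8.
C(11,8) = 165.
Coefficient = C(11,8) · 4^8 = 165 · 65536 = 10813440.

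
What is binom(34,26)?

18156204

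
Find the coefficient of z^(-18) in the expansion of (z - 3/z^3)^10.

-262440

General term: C(10,j)·(z)^j·(-3/z^3)^(10-j), with z-exponent 1j − 3(10−j) = 4j − 30.
Set 4j − 30 = -18: j = 3.
C(10,3) = 120; 1^3 = 1; (-3)^7 = -2187.
Coefficient = 120 · 1 · (-2187) = -262440.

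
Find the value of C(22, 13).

C(22,13) = C(22,9) by symmetry.
C(22,9) = (22·21·20·19·18·17·16·15·14) / 9! = 180503769600 / 362880 = 497420.

497420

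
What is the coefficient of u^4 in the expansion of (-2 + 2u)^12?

2027520

The general term is C(12,j)·(-2)^j·(2u)^(12-j); the u^4 term has j = 8.
C(12,8) = 495.
Coefficient = C(12,8) · (-2)^8 · 2^4 = 495 · 256 · 16 = 2027520.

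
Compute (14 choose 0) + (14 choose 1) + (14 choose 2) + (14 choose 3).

470

1 + 14 + 91 + 364 = 470.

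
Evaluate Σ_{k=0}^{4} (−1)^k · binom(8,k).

35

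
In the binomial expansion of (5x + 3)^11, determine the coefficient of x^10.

The general term is C(11,j)·(5x)^j·(3)^(11-j); the x^10 term has j = 10.
C(11,10) = 11.
Coefficient = C(11,10) · 5^10 · 3^1 = 11 · 9765625 · 3 = 322265625.

322265625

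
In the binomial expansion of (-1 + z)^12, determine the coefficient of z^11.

-12

The general term is C(12,j)·(-1)^j·(z)^(12-j); the z^11 term has j = 1.
C(12,1) = 12.
Coefficient = C(12,1) · (-1)^1 = 12 · (-1) = -12.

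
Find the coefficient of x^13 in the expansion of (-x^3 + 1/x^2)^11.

-330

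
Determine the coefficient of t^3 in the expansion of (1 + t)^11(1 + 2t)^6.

1645

Coefficient of t^3 = Σ_{j} C(11,j)·1^j·C(6,3-j)·2^(3-j) for j from 0 to 3.
= 160 + 660 + 660 + 165 = 1645.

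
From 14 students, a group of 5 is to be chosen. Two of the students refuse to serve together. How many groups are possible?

All 5-subsets: C(14,5) = 2002. Those containing both fixed elements: C(12,3) = 220.
2002 − 220 = 1782.

1782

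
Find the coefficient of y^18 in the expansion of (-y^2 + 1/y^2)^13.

-78

General term: C(13,j)·(-y^2)^j·(1/y^2)^(13-j), with y-exponent 2j − 2(13−j) = 4j − 26.
Set 4j − 26 = 18: j = 11.
C(13,11) = 78; (-1)^11 = -1; 1^2 = 1.
Coefficient = 78 · (-1) · 1 = -78.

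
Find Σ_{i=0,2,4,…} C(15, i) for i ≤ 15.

Even-i terms of row 15 sum to 2^14 = 16384.

16384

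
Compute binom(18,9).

C(18,9) = (18·17·16·15·14·13·12·11·10) / 9! = 17643225600 / 362880 = 48620.

48620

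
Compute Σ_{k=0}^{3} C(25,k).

2626

1 + 25 + 300 + 2300 = 2626.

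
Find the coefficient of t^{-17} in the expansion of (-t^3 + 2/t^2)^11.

-11264

General term: C(11,j)·(-t^3)^j·(2/t^2)^(11-j), with t-exponent 3j − 2(11−j) = 5j − 22.
Set 5j − 22 = -17: j = 1.
C(11,1) = 11; (-1)^1 = -1; 2^10 = 1024.
Coefficient = 11 · (-1) · 1024 = -11264.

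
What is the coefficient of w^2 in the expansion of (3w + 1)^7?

The general term is C(7,j)·(3w)^j·(1)^(7-j); the w^2 term has j = 2.
C(7,2) = 21.
Coefficient = C(7,2) · 3^2 = 21 · 9 = 189.

189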